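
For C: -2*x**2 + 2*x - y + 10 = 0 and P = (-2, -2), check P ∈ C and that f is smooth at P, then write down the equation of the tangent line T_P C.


Tangent line at P: 10*x - y + 18 = 0.

Step 1: f(-2, -2) = 0, so P lies on C.
Step 2: partial derivatives
  f_x(x, y) = 2 - 4*x, f_y(x, y) = -1.
  f_x(P) = 10, f_y(P) = -1 (gradient nonzero, so P is smooth).
Step 3: tangent line at P: 10·(x − -2) + -1·(y − -2) = 0.
Expanding: 10*x - y + 18 = 0.


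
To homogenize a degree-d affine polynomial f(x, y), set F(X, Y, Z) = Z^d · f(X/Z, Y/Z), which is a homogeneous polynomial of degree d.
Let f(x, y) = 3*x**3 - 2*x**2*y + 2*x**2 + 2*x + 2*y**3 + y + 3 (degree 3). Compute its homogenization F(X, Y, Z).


F(X, Y, Z) = 3*X**3 - 2*X**2*Y + 2*X**2*Z + 2*X*Z**2 + 2*Y**3 + Y*Z**2 + 3*Z**3

deg(f) = 3.
Substitute x = X/Z, y = Y/Z into f, then multiply by Z^3.
  monomial 3·x^3·y^0 ↦ 3·X^3·Y^0·Z^0.
  monomial -2·x^2·y^1 ↦ -2·X^2·Y^1·Z^0.
  monomial 2·x^2·y^0 ↦ 2·X^2·Y^0·Z^1.
  monomial 2·x^1·y^0 ↦ 2·X^1·Y^0·Z^2.
  monomial 2·x^0·y^3 ↦ 2·X^0·Y^3·Z^0.
  monomial 1·x^0·y^1 ↦ 1·X^0·Y^1·Z^2.
  monomial 3·x^0·y^0 ↦ 3·X^0·Y^0·Z^3.
Collecting: F(X, Y, Z) = 3*X**3 - 2*X**2*Y + 2*X**2*Z + 2*X*Z**2 + 2*Y**3 + Y*Z**2 + 3*Z**3.


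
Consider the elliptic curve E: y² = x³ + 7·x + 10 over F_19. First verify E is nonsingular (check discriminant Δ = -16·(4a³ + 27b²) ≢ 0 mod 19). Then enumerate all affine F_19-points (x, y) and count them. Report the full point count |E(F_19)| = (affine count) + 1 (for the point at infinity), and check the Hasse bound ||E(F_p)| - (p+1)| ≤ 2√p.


Affine points = {(3, 1), (3, 18), (4, 8), (4, 11), (9, 2), (9, 17), (10, 4), (10, 15), (12, 6), (12, 13), (16, 0), (17, 8), (17, 11)}; affine count = 13; |E(F_19)| = 14.

Discriminant check: Δ ∝ 4a³ + 27b² = 4·7³ + 27·10² = 4·343 + 27·100 ≡ 6 (mod 19). Nonzero ⇒ E is nonsingular.
For each x ∈ F_19, compute rhs = x³ + 7·x + 10 mod 19, then count y ∈ F_19 with y² ≡ rhs.
  x = 0: rhs = 10, matching y values: none (0 points).
  x = 1: rhs = 18, matching y values: none (0 points).
  x = 2: rhs = 13, matching y values: none (0 points).
  x = 3: rhs = 1, matching y values: 1, 18 (2 points).
  x = 4: rhs = 7, matching y values: 8, 11 (2 points).
  x = 5: rhs = 18, matching y values: none (0 points).
  x = 6: rhs = 2, matching y values: none (0 points).
  x = 7: rhs = 3, matching y values: none (0 points).
  x = 8: rhs = 8, matching y values: none (0 points).
  x = 9: rhs = 4, matching y values: 2, 17 (2 points).
  x = 10: rhs = 16, matching y values: 4, 15 (2 points).
  x = 11: rhs = 12, matching y values: none (0 points).
  x = 12: rhs = 17, matching y values: 6, 13 (2 points).
  x = 13: rhs = 18, matching y values: none (0 points).
  x = 14: rhs = 2, matching y values: none (0 points).
  x = 15: rhs = 13, matching y values: none (0 points).
  x = 16: rhs = 0, matching y values: 0 (1 points).
  x = 17: rhs = 7, matching y values: 8, 11 (2 points).
  x = 18: rhs = 2, matching y values: none (0 points).
Total affine count: 13.
Full point count |E(F_19)| = 13 + 1 = 14.
Hasse bound: |14 − (19+1)| = |-6| = 6 ≤ 2√19 ≈ 8.7178 ✓.


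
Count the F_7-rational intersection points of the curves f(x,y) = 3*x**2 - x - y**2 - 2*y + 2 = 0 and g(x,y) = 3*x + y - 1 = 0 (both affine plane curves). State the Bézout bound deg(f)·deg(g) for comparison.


Common zeros: ∅; count = 0; Bézout bound = 2.

deg(f) = 2, deg(g) = 1, so Bézout bound = 2.
Scan x ∈ F_7. For each x, list the y ∈ F_7 with f(x, y) ≡ 0 and those with g(x, y) ≡ 0 (mod 7); the common zeros in that column are the intersection.
  x = 0: f ≡ 0 at y ∈ ∅; g ≡ 0 at y ∈ {1}; common: ∅.
  x = 1: f ≡ 0 at y ∈ ∅; g ≡ 0 at y ∈ {5}; common: ∅.
  x = 2: f ≡ 0 at y ∈ ∅; g ≡ 0 at y ∈ {2}; common: ∅.
  x = 3: f ≡ 0 at y ∈ ∅; g ≡ 0 at y ∈ {6}; common: ∅.
  x = 4: f ≡ 0 at y ∈ ∅; g ≡ 0 at y ∈ {3}; common: ∅.
  x = 5: f ≡ 0 at y ∈ ∅; g ≡ 0 at y ∈ {0}; common: ∅.
  x = 6: f ≡ 0 at y ∈ {6}; g ≡ 0 at y ∈ {4}; common: ∅.
Collecting: common zeros = ∅, so the count is 0.
Comparison with the Bézout bound: 0 ≤ 2 = deg(f)·deg(g), as expected for curves with no common component (the affine F_7-count falls short of the bound because intersections may lie at infinity, over extension fields, or carry multiplicity).


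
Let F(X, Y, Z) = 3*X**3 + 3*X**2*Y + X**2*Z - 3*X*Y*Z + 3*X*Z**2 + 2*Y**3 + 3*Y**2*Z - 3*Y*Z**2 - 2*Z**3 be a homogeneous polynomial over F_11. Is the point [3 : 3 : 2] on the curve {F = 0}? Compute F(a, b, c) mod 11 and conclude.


F(3,3,2) ≡ 9 (mod 11); P is NOT on the curve.

Evaluate F(3, 3, 2) term-by-term (mod 11).
  3*X**3 ↦ 3·27·1·1 = 81
  3*X**2*Y ↦ 3·9·3·1 = 81
  X**2*Z ↦ 1·9·1·2 = 18
  -3*X*Y*Z ↦ -3·3·3·2 = -54
  3*X*Z**2 ↦ 3·3·1·4 = 36
  2*Y**3 ↦ 2·1·27·1 = 54
  3*Y**2*Z ↦ 3·1·9·2 = 54
  -3*Y*Z**2 ↦ -3·1·3·4 = -36
  -2*Z**3 ↦ -2·1·1·8 = -16
Sum: F(3, 3, 2) = (81) + (81) + (18) + (-54) + (36) + (54) + (54) + (-36) + (-16) = 218.
Reducing mod 11: 218 ≡ 9 (mod 11).
Since F(a, b, c) ≡ 9 ≠ 0 (mod 11), P does NOT lie on the curve.


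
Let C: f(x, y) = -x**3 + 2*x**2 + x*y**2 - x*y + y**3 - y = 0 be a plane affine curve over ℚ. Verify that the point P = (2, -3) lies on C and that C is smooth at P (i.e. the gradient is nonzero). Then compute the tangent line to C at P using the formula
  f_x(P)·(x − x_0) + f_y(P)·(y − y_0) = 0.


Tangent line at P: 8*x + 12*y + 20 = 0.

Step 1: f(2, -3) = 0, so P lies on C.
Step 2: partial derivatives
  f_x(x, y) = -3*x**2 + 4*x + y**2 - y, f_y(x, y) = 2*x*y - x + 3*y**2 - 1.
  f_x(P) = 8, f_y(P) = 12 (gradient nonzero, so P is smooth).
Step 3: tangent line at P: 8·(x − 2) + 12·(y − -3) = 0.
Expanding: 8*x + 12*y + 20 = 0.


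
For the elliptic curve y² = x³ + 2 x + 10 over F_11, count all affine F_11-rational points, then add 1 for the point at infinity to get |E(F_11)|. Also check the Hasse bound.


Affine points = {(2, 0), (4, 4), (4, 7), (7, 2), (7, 9), (9, 3), (9, 8)}; affine count = 7; |E(F_11)| = 8.

Discriminant check: Δ ∝ 4a³ + 27b² = 4·2³ + 27·10² = 4·8 + 27·100 ≡ 4 (mod 11). Nonzero ⇒ E is nonsingular.
For each x ∈ F_11, compute rhs = x³ + 2·x + 10 mod 11, then count y ∈ F_11 with y² ≡ rhs.
  x = 0: rhs = 10, matching y values: none (0 points).
  x = 1: rhs = 2, matching y values: none (0 points).
  x = 2: rhs = 0, matching y values: 0 (1 points).
  x = 3: rhs = 10, matching y values: none (0 points).
  x = 4: rhs = 5, matching y values: 4, 7 (2 points).
  x = 5: rhs = 2, matching y values: none (0 points).
  x = 6: rhs = 7, matching y values: none (0 points).
  x = 7: rhs = 4, matching y values: 2, 9 (2 points).
  x = 8: rhs = 10, matching y values: none (0 points).
  x = 9: rhs = 9, matching y values: 3, 8 (2 points).
  x = 10: rhs = 7, matching y values: none (0 points).
Total affine count: 7.
Full point count |E(F_11)| = 7 + 1 = 8.
Hasse bound: |8 − (11+1)| = |-4| = 4 ≤ 2√11 ≈ 6.6332 ✓.


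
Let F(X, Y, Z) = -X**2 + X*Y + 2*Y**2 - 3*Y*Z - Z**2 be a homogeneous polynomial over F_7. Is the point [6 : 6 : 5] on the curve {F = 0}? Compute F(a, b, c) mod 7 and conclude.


F(6,6,5) ≡ 6 (mod 7); P is NOT on the curve.

Evaluate F(6, 6, 5) term-by-term (mod 7).
  -X**2 ↦ -1·36·1·1 = -36
  X*Y ↦ 1·6·6·1 = 36
  2*Y**2 ↦ 2·1·36·1 = 72
  -3*Y*Z ↦ -3·1·6·5 = -90
  -Z**2 ↦ -1·1·1·25 = -25
Sum: F(6, 6, 5) = (-36) + (36) + (72) + (-90) + (-25) = -43.
Reducing mod 7: -43 ≡ 6 (mod 7).
Since F(a, b, c) ≡ 6 ≠ 0 (mod 7), P does NOT lie on the curve.


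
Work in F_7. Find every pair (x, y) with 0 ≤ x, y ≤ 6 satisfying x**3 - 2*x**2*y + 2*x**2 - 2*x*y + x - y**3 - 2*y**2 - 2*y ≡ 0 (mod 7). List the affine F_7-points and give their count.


Affine F_7-points: {(0, 0), (4, 2), (6, 0)}; count = 3.

For each of the 49 pairs (x, y) ∈ F_7², evaluate f(x, y) mod 7. Record the zeros.
  x = 0: [0↦0, 1↦2, 2↦1, 3↦5, 4↦1, 5↦4, 6↦1]  zeros at y ∈ {0}
  x = 1: [0↦4, 1↦2, 2↦4, 3↦4, 4↦3, 5↦2, 6↦2]  zeros at y ∈ ∅
  x = 2: [0↦4, 1↦1, 2↦2, 3↦1, 4↦6, 5↦4, 6↦3]  zeros at y ∈ ∅
  x = 3: [0↦6, 1↦5, 2↦1, 3↦2, 4↦2, 5↦2, 6↦3]  zeros at y ∈ ∅
  x = 4: [0↦2, 1↦6, 2↦0, 3↦6, 4↦4, 5↦2, 6↦1]  zeros at y ∈ {2}
  x = 5: [0↦5, 1↦3, 2↦5, 3↦5, 4↦4, 5↦3, 6↦3]  zeros at y ∈ ∅
  x = 6: [0↦0, 1↦2, 2↦1, 3↦5, 4↦1, 5↦4, 6↦1]  zeros at y ∈ {0}
Collecting zeros: affine points = {(0, 0), (4, 2), (6, 0)}.
Total count |C(F_7)_aff| = 3.


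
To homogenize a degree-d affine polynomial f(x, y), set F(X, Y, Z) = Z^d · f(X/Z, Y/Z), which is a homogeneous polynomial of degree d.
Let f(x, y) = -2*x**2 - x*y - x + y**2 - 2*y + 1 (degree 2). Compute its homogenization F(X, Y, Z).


F(X, Y, Z) = -2*X**2 - X*Y - X*Z + Y**2 - 2*Y*Z + Z**2

deg(f) = 2.
Substitute x = X/Z, y = Y/Z into f, then multiply by Z^2.
  monomial -2·x^2·y^0 ↦ -2·X^2·Y^0·Z^0.
  monomial -1·x^1·y^1 ↦ -1·X^1·Y^1·Z^0.
  monomial -1·x^1·y^0 ↦ -1·X^1·Y^0·Z^1.
  monomial 1·x^0·y^2 ↦ 1·X^0·Y^2·Z^0.
  monomial -2·x^0·y^1 ↦ -2·X^0·Y^1·Z^1.
  monomial 1·x^0·y^0 ↦ 1·X^0·Y^0·Z^2.
Collecting: F(X, Y, Z) = -2*X**2 - X*Y - X*Z + Y**2 - 2*Y*Z + Z**2.


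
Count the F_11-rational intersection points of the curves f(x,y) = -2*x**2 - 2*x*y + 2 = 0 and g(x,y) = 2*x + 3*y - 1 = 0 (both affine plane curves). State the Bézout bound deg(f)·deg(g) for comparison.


Common zeros: ∅; count = 0; Bézout bound = 2.

deg(f) = 2, deg(g) = 1, so Bézout bound = 2.
Scan x ∈ F_11. For each x, list the y ∈ F_11 with f(x, y) ≡ 0 and those with g(x, y) ≡ 0 (mod 11); the common zeros in that column are the intersection.
  x = 0: f ≡ 0 at y ∈ ∅; g ≡ 0 at y ∈ {4}; common: ∅.
  x = 1: f ≡ 0 at y ∈ {0}; g ≡ 0 at y ∈ {7}; common: ∅.
  x = 2: f ≡ 0 at y ∈ {4}; g ≡ 0 at y ∈ {10}; common: ∅.
  x = 3: f ≡ 0 at y ∈ {1}; g ≡ 0 at y ∈ {2}; common: ∅.
  x = 4: f ≡ 0 at y ∈ {10}; g ≡ 0 at y ∈ {5}; common: ∅.
  x = 5: f ≡ 0 at y ∈ {4}; g ≡ 0 at y ∈ {8}; common: ∅.
  x = 6: f ≡ 0 at y ∈ {7}; g ≡ 0 at y ∈ {0}; common: ∅.
  x = 7: f ≡ 0 at y ∈ {1}; g ≡ 0 at y ∈ {3}; common: ∅.
  x = 8: f ≡ 0 at y ∈ {10}; g ≡ 0 at y ∈ {6}; common: ∅.
  x = 9: f ≡ 0 at y ∈ {7}; g ≡ 0 at y ∈ {9}; common: ∅.
  x = 10: f ≡ 0 at y ∈ {0}; g ≡ 0 at y ∈ {1}; common: ∅.
Collecting: common zeros = ∅, so the count is 0.
Comparison with the Bézout bound: 0 ≤ 2 = deg(f)·deg(g), as expected for curves with no common component (the affine F_11-count falls short of the bound because intersections may lie at infinity, over extension fields, or carry multiplicity).


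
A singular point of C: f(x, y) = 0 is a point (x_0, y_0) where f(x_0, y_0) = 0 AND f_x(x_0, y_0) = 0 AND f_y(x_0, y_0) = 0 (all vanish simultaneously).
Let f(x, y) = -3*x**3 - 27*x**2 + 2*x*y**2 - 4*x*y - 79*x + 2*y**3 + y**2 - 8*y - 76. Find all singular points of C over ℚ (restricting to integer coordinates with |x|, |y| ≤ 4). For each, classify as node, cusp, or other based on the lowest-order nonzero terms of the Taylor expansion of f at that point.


Singular points: {(-3, 1)}; classification: cusp.

Compute partial derivatives:
  f_x = -9*x**2 - 54*x + 2*y**2 - 4*y - 79.
  f_y = 4*x*y - 4*x + 6*y**2 + 2*y - 8.
Scan x_0 ∈ {−4, ..., 4}. For each x_0, f_y(x_0, y) is a polynomial in y; find its integer roots y ∈ {−4, ..., 4}, then test f_x and f at those candidates.
  x = -4: f_y(-4, y) = 6*y**2 - 14*y + 8; vanishes at y ∈ {1}. (-4, 1): f_x = -9 ≠ 0.
  x = -3: f_y(-3, y) = 6*y**2 - 10*y + 4; vanishes at y ∈ {1}. (-3, 1): f_x = 0, f = 0 — SINGULAR.
  x = -2: f_y(-2, y) = 6*y**2 - 6*y; vanishes at y ∈ {0, 1}. (-2, 0): f_x = -7 ≠ 0; (-2, 1): f_x = -9 ≠ 0.
  x = -1: f_y(-1, y) = 6*y**2 - 2*y - 4; vanishes at y ∈ {1}. (-1, 1): f_x = -36 ≠ 0.
  x = 0: f_y(0, y) = 6*y**2 + 2*y - 8; vanishes at y ∈ {1}. (0, 1): f_x = -81 ≠ 0.
  x = 1: f_y(1, y) = 6*y**2 + 6*y - 12; vanishes at y ∈ {-2, 1}. (1, -2): f_x = -126 ≠ 0; (1, 1): f_x = -144 ≠ 0.
  x = 2: f_y(2, y) = 6*y**2 + 10*y - 16; vanishes at y ∈ {1}. (2, 1): f_x = -225 ≠ 0.
  x = 3: f_y(3, y) = 6*y**2 + 14*y - 20; vanishes at y ∈ {1}. (3, 1): f_x = -324 ≠ 0.
  x = 4: f_y(4, y) = 6*y**2 + 18*y - 24; vanishes at y ∈ {-4, 1}. (4, -4): f_x = -391 ≠ 0; (4, 1): f_x = -441 ≠ 0.
Only singular point on the grid: (-3, 1).
Classify: substitute x = -3 + u, y = 1 + v and expand: f = -3*u**3 + 2*u*v**2 + 2*v**3 + v**2.
No constant or linear terms (consistent with a singular point). Quadratic part: v**2. Cubic part: -3*u**3 + 2*u*v**2 + 2*v**3.
The quadratic part v**2 is a perfect square, so there is a single (double) tangent line v = 0, i.e. y = 1. Restricting the cubic part to that line (v = 0) leaves -3*u**3 ≠ 0, so f is not divisible by v and the branch is v² ≈ 3*u**3 to lowest order — this is a cusp.
Classification: cusp.


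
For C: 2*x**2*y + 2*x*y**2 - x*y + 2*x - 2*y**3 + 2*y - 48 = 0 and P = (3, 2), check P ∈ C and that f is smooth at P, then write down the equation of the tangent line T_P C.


Tangent line at P: 32*x + 17*y - 130 = 0.

Step 1: f(3, 2) = 0, so P lies on C.
Step 2: partial derivatives
  f_x(x, y) = 4*x*y + 2*y**2 - y + 2, f_y(x, y) = 2*x**2 + 4*x*y - x - 6*y**2 + 2.
  f_x(P) = 32, f_y(P) = 17 (gradient nonzero, so P is smooth).
Step 3: tangent line at P: 32·(x − 3) + 17·(y − 2) = 0.
Expanding: 32*x + 17*y - 130 = 0.


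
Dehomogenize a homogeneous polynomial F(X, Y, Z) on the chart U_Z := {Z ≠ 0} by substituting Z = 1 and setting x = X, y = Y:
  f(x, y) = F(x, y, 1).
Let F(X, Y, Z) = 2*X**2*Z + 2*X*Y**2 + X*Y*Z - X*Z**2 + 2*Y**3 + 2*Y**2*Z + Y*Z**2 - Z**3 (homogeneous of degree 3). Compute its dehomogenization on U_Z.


f(x, y) = 2*x**2 + 2*x*y**2 + x*y - x + 2*y**3 + 2*y**2 + y - 1

On U_Z we set Z = 1. Each monomial c·X^i·Y^j·Z^k in F becomes c·x^i·y^j·1^k = c·x^i·y^j.
Substituting Z = 1: F(X, Y, 1) = 2*x**2 + 2*x*y**2 + x*y - x + 2*y**3 + 2*y**2 + y - 1.
Note: deg(f) ≤ deg(F) = 3; strict inequality happens when F is divisible by Z (lost terms).


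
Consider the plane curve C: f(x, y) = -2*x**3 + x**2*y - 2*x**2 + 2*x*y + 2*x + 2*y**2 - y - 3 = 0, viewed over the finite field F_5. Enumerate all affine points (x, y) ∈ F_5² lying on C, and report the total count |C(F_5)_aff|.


Affine F_5-points: {(0, 4), (1, 0), (1, 4), (4, 0), (4, 1)}; count = 5.

For each of the 25 pairs (x, y) ∈ F_5², evaluate f(x, y) mod 5. Record the zeros.
  x = 0: [0↦2, 1↦3, 2↦3, 3↦2, 4↦0]  zeros at y ∈ {4}
  x = 1: [0↦0, 1↦4, 2↦2, 3↦4, 4↦0]  zeros at y ∈ {0, 4}
  x = 2: [0↦2, 1↦1, 2↦4, 3↦1, 4↦2]  zeros at y ∈ ∅
  x = 3: [0↦1, 1↦2, 2↦2, 3↦1, 4↦4]  zeros at y ∈ ∅
  x = 4: [0↦0, 1↦0, 2↦4, 3↦2, 4↦4]  zeros at y ∈ {0, 1}
Collecting zeros: affine points = {(0, 4), (1, 0), (1, 4), (4, 0), (4, 1)}.
Total count |C(F_5)_aff| = 5.


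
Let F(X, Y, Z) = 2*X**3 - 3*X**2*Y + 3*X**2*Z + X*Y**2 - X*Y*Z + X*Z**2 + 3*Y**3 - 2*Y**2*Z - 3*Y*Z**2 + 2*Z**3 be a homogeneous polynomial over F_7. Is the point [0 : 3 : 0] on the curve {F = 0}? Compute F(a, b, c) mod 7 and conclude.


F(0,3,0) ≡ 4 (mod 7); P is NOT on the curve.

Evaluate F(0, 3, 0) term-by-term (mod 7).
  2*X**3 ↦ 2·0·1·1 = 0
  -3*X**2*Y ↦ -3·0·3·1 = 0
  3*X**2*Z ↦ 3·0·1·0 = 0
  X*Y**2 ↦ 1·0·9·1 = 0
  -X*Y*Z ↦ -1·0·3·0 = 0
  X*Z**2 ↦ 1·0·1·0 = 0
  3*Y**3 ↦ 3·1·27·1 = 81
  -2*Y**2*Z ↦ -2·1·9·0 = 0
  -3*Y*Z**2 ↦ -3·1·3·0 = 0
  2*Z**3 ↦ 2·1·1·0 = 0
Sum: F(0, 3, 0) = (0) + (0) + (0) + (0) + (0) + (0) + (81) + (0) + (0) + (0) = 81.
Reducing mod 7: 81 ≡ 4 (mod 7).
Since F(a, b, c) ≡ 4 ≠ 0 (mod 7), P does NOT lie on the curve.


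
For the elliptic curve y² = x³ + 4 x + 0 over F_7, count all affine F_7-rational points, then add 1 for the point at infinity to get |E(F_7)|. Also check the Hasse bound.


Affine points = {(0, 0), (2, 3), (2, 4), (3, 2), (3, 5), (6, 3), (6, 4)}; affine count = 7; |E(F_7)| = 8.

Discriminant check: Δ ∝ 4a³ + 27b² = 4·4³ + 27·0² = 4·64 + 27·0 ≡ 4 (mod 7). Nonzero ⇒ E is nonsingular.
For each x ∈ F_7, compute rhs = x³ + 4·x + 0 mod 7, then count y ∈ F_7 with y² ≡ rhs.
  x = 0: rhs = 0, matching y values: 0 (1 points).
  x = 1: rhs = 5, matching y values: none (0 points).
  x = 2: rhs = 2, matching y values: 3, 4 (2 points).
  x = 3: rhs = 4, matching y values: 2, 5 (2 points).
  x = 4: rhs = 3, matching y values: none (0 points).
  x = 5: rhs = 5, matching y values: none (0 points).
  x = 6: rhs = 2, matching y values: 3, 4 (2 points).
Total affine count: 7.
Full point count |E(F_7)| = 7 + 1 = 8.
Hasse bound: |8 − (7+1)| = |0| = 0 ≤ 2√7 ≈ 5.2915 ✓.


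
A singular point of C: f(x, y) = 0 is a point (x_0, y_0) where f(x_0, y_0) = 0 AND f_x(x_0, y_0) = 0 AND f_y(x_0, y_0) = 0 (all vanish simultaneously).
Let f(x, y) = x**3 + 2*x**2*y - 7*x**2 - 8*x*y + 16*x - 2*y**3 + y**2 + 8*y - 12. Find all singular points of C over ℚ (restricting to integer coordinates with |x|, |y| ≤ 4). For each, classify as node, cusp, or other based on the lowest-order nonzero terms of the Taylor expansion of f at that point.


Singular points: {(2, 0)}; classification: node.

Compute partial derivatives:
  f_x = 3*x**2 + 4*x*y - 14*x - 8*y + 16.
  f_y = 2*x**2 - 8*x - 6*y**2 + 2*y + 8.
Scan x_0 ∈ {−4, ..., 4}. For each x_0, f_y(x_0, y) is a polynomial in y; find its integer roots y ∈ {−4, ..., 4}, then test f_x and f at those candidates.
  x = -4: f_y(-4, y) = -6*y**2 + 2*y + 72; no integer root y with |y| ≤ 4.
  x = -3: f_y(-3, y) = -6*y**2 + 2*y + 50; no integer root y with |y| ≤ 4.
  x = -2: f_y(-2, y) = -6*y**2 + 2*y + 32; no integer root y with |y| ≤ 4.
  x = -1: f_y(-1, y) = -6*y**2 + 2*y + 18; no integer root y with |y| ≤ 4.
  x = 0: f_y(0, y) = -6*y**2 + 2*y + 8; vanishes at y ∈ {-1}. (0, -1): f_x = 24 ≠ 0.
  x = 1: f_y(1, y) = -6*y**2 + 2*y + 2; no integer root y with |y| ≤ 4.
  x = 2: f_y(2, y) = -6*y**2 + 2*y; vanishes at y ∈ {0}. (2, 0): f_x = 0, f = 0 — SINGULAR.
  x = 3: f_y(3, y) = -6*y**2 + 2*y + 2; no integer root y with |y| ≤ 4.
  x = 4: f_y(4, y) = -6*y**2 + 2*y + 8; vanishes at y ∈ {-1}. (4, -1): f_x = 0 but f = -1 ≠ 0.
Only singular point on the grid: (2, 0).
Classify: substitute x = 2 + u, y = 0 + v and expand: f = u**3 + 2*u**2*v - u**2 - 2*v**3 + v**2.
No constant or linear terms (consistent with a singular point). Quadratic part: -u**2 + v**2. Cubic part: u**3 + 2*u**2*v - 2*v**3.
The quadratic part v**2 - u**2 = (v − u)(v + u) splits into two distinct linear factors, so there are two distinct tangent lines y − 0 = ±(x − 2) — this is a node (ordinary double point).
Classification: node.


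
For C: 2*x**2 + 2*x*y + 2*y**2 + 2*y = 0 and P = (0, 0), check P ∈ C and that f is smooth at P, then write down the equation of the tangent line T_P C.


Tangent line at P: 2*y = 0.

Step 1: f(0, 0) = 0, so P lies on C.
Step 2: partial derivatives
  f_x(x, y) = 4*x + 2*y, f_y(x, y) = 2*x + 4*y + 2.
  f_x(P) = 0, f_y(P) = 2 (gradient nonzero, so P is smooth).
Step 3: tangent line at P: 0·(x − 0) + 2·(y − 0) = 0.
Expanding: 2*y = 0.


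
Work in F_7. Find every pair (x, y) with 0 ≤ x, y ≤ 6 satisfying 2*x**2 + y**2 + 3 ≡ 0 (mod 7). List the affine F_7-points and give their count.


Affine F_7-points: {(0, 2), (0, 5), (1, 3), (1, 4), (3, 0), (4, 0), (6, 3), (6, 4)}; count = 8.

For each of the 49 pairs (x, y) ∈ F_7², evaluate f(x, y) mod 7. Record the zeros.
  x = 0: [0↦3, 1↦4, 2↦0, 3↦5, 4↦5, 5↦0, 6↦4]  zeros at y ∈ {2, 5}
  x = 1: [0↦5, 1↦6, 2↦2, 3↦0, 4↦0, 5↦2, 6↦6]  zeros at y ∈ {3, 4}
  x = 2: [0↦4, 1↦5, 2↦1, 3↦6, 4↦6, 5↦1, 6↦5]  zeros at y ∈ ∅
  x = 3: [0↦0, 1↦1, 2↦4, 3↦2, 4↦2, 5↦4, 6↦1]  zeros at y ∈ {0}
  x = 4: [0↦0, 1↦1, 2↦4, 3↦2, 4↦2, 5↦4, 6↦1]  zeros at y ∈ {0}
  x = 5: [0↦4, 1↦5, 2↦1, 3↦6, 4↦6, 5↦1, 6↦5]  zeros at y ∈ ∅
  x = 6: [0↦5, 1↦6, 2↦2, 3↦0, 4↦0, 5↦2, 6↦6]  zeros at y ∈ {3, 4}
Collecting zeros: affine points = {(0, 2), (0, 5), (1, 3), (1, 4), (3, 0), (4, 0), (6, 3), (6, 4)}.
Total count |C(F_7)_aff| = 8.


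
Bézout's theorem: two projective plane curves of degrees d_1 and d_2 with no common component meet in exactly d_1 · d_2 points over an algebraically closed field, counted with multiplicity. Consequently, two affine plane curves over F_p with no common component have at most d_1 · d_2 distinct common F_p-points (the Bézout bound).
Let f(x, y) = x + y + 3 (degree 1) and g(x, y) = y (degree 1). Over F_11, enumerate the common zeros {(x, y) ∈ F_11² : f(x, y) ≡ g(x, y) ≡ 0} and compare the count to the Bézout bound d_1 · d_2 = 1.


Common zeros: {(8, 0)}; count = 1; Bézout bound = 1.

deg(f) = 1, deg(g) = 1, so Bézout bound = 1.
Scan x ∈ F_11. For each x, list the y ∈ F_11 with f(x, y) ≡ 0 and those with g(x, y) ≡ 0 (mod 11); the common zeros in that column are the intersection.
  x = 0: f ≡ 0 at y ∈ {8}; g ≡ 0 at y ∈ {0}; common: ∅.
  x = 1: f ≡ 0 at y ∈ {7}; g ≡ 0 at y ∈ {0}; common: ∅.
  x = 2: f ≡ 0 at y ∈ {6}; g ≡ 0 at y ∈ {0}; common: ∅.
  x = 3: f ≡ 0 at y ∈ {5}; g ≡ 0 at y ∈ {0}; common: ∅.
  x = 4: f ≡ 0 at y ∈ {4}; g ≡ 0 at y ∈ {0}; common: ∅.
  x = 5: f ≡ 0 at y ∈ {3}; g ≡ 0 at y ∈ {0}; common: ∅.
  x = 6: f ≡ 0 at y ∈ {2}; g ≡ 0 at y ∈ {0}; common: ∅.
  x = 7: f ≡ 0 at y ∈ {1}; g ≡ 0 at y ∈ {0}; common: ∅.
  x = 8: f ≡ 0 at y ∈ {0}; g ≡ 0 at y ∈ {0}; common: {0}.
  x = 9: f ≡ 0 at y ∈ {10}; g ≡ 0 at y ∈ {0}; common: ∅.
  x = 10: f ≡ 0 at y ∈ {9}; g ≡ 0 at y ∈ {0}; common: ∅.
Collecting: common zeros = {(8, 0)}, so the count is 1.
Comparison with the Bézout bound: 1 ≤ 1 = deg(f)·deg(g), as expected for curves with no common component (the bound is attained).


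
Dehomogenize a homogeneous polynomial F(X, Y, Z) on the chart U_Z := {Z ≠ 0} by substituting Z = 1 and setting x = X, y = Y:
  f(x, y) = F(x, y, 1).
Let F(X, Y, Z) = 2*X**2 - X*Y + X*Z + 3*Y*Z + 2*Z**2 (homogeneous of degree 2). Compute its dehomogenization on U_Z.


f(x, y) = 2*x**2 - x*y + x + 3*y + 2

On U_Z we set Z = 1. Each monomial c·X^i·Y^j·Z^k in F becomes c·x^i·y^j·1^k = c·x^i·y^j.
Substituting Z = 1: F(X, Y, 1) = 2*x**2 - x*y + x + 3*y + 2.
Note: deg(f) ≤ deg(F) = 2; strict inequality happens when F is divisible by Z (lost terms).


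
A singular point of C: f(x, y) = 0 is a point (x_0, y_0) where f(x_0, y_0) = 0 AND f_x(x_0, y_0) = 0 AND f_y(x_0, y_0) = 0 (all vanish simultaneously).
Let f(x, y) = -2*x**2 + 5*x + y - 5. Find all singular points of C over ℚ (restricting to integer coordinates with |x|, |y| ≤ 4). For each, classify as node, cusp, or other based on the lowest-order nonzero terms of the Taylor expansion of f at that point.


No singular points in the scanned grid; C is smooth there.

Compute partial derivatives:
  f_x = 5 - 4*x.
  f_y = 1.
f_y = 1 is a nonzero constant, so f_y never vanishes: no point (x, y) can satisfy f = f_x = f_y = 0. In particular no (x, y) ∈ {−4, ..., 4}² is singular; the curve is smooth.


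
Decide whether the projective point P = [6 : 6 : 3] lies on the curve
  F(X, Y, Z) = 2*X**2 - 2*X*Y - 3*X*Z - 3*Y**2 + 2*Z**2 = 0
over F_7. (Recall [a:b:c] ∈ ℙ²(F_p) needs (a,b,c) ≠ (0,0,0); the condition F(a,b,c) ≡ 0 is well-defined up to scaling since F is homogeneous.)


F(6,6,3) ≡ 3 (mod 7); P is NOT on the curve.

Evaluate F(6, 6, 3) term-by-term (mod 7).
  2*X**2 ↦ 2·36·1·1 = 72
  -2*X*Y ↦ -2·6·6·1 = -72
  -3*X*Z ↦ -3·6·1·3 = -54
  -3*Y**2 ↦ -3·1·36·1 = -108
  2*Z**2 ↦ 2·1·1·9 = 18
Sum: F(6, 6, 3) = (72) + (-72) + (-54) + (-108) + (18) = -144.
Reducing mod 7: -144 ≡ 3 (mod 7).
Since F(a, b, c) ≡ 3 ≠ 0 (mod 7), P does NOT lie on the curve.


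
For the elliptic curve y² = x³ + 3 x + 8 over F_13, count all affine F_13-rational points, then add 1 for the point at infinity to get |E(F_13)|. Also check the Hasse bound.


Affine points = {(1, 5), (1, 8), (2, 3), (2, 10), (9, 6), (9, 7), (12, 2), (12, 11)}; affine count = 8; |E(F_13)| = 9.

Discriminant check: Δ ∝ 4a³ + 27b² = 4·3³ + 27·8² = 4·27 + 27·64 ≡ 3 (mod 13). Nonzero ⇒ E is nonsingular.
For each x ∈ F_13, compute rhs = x³ + 3·x + 8 mod 13, then count y ∈ F_13 with y² ≡ rhs.
  x = 0: rhs = 8, matching y values: none (0 points).
  x = 1: rhs = 12, matching y values: 5, 8 (2 points).
  x = 2: rhs = 9, matching y values: 3, 10 (2 points).
  x = 3: rhs = 5, matching y values: none (0 points).
  x = 4: rhs = 6, matching y values: none (0 points).
  x = 5: rhs = 5, matching y values: none (0 points).
  x = 6: rhs = 8, matching y values: none (0 points).
  x = 7: rhs = 8, matching y values: none (0 points).
  x = 8: rhs = 11, matching y values: none (0 points).
  x = 9: rhs = 10, matching y values: 6, 7 (2 points).
  x = 10: rhs = 11, matching y values: none (0 points).
  x = 11: rhs = 7, matching y values: none (0 points).
  x = 12: rhs = 4, matching y values: 2, 11 (2 points).
Total affine count: 8.
Full point count |E(F_13)| = 8 + 1 = 9.
Hasse bound: |9 − (13+1)| = |-5| = 5 ≤ 2√13 ≈ 7.2111 ✓.


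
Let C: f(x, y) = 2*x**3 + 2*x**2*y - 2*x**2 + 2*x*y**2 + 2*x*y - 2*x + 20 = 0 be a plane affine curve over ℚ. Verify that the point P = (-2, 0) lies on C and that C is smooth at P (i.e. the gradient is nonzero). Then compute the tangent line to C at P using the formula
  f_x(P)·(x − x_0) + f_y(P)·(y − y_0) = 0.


Tangent line at P: 30*x + 4*y + 60 = 0.

Step 1: f(-2, 0) = 0, so P lies on C.
Step 2: partial derivatives
  f_x(x, y) = 6*x**2 + 4*x*y - 4*x + 2*y**2 + 2*y - 2, f_y(x, y) = 2*x**2 + 4*x*y + 2*x.
  f_x(P) = 30, f_y(P) = 4 (gradient nonzero, so P is smooth).
Step 3: tangent line at P: 30·(x − -2) + 4·(y − 0) = 0.
Expanding: 30*x + 4*y + 60 = 0.


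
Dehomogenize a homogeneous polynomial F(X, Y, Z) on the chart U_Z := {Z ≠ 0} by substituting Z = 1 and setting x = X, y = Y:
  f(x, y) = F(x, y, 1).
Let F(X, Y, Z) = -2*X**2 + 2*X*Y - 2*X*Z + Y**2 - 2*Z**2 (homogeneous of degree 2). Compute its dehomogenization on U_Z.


f(x, y) = -2*x**2 + 2*x*y - 2*x + y**2 - 2

On U_Z we set Z = 1. Each monomial c·X^i·Y^j·Z^k in F becomes c·x^i·y^j·1^k = c·x^i·y^j.
Substituting Z = 1: F(X, Y, 1) = -2*x**2 + 2*x*y - 2*x + y**2 - 2.
Note: deg(f) ≤ deg(F) = 2; strict inequality happens when F is divisible by Z (lost terms).


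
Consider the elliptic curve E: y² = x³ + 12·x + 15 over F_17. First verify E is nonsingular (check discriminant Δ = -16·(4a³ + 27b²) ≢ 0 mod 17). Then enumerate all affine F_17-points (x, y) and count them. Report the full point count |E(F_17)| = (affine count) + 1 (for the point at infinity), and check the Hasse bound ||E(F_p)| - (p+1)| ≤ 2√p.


Affine points = {(0, 7), (0, 10), (2, 8), (2, 9), (4, 5), (4, 12), (5, 8), (5, 9), (7, 0), (9, 6), (9, 11), (10, 8), (10, 9), (11, 4), (11, 13), (12, 0), (15, 0), (16, 6), (16, 11)}; affine count = 19; |E(F_17)| = 20.

Discriminant check: Δ ∝ 4a³ + 27b² = 4·12³ + 27·15² = 4·1728 + 27·225 ≡ 16 (mod 17). Nonzero ⇒ E is nonsingular.
For each x ∈ F_17, compute rhs = x³ + 12·x + 15 mod 17, then count y ∈ F_17 with y² ≡ rhs.
  x = 0: rhs = 15, matching y values: 7, 10 (2 points).
  x = 1: rhs = 11, matching y values: none (0 points).
  x = 2: rhs = 13, matching y values: 8, 9 (2 points).
  x = 3: rhs = 10, matching y values: none (0 points).
  x = 4: rhs = 8, matching y values: 5, 12 (2 points).
  x = 5: rhs = 13, matching y values: 8, 9 (2 points).
  x = 6: rhs = 14, matching y values: none (0 points).
  x = 7: rhs = 0, matching y values: 0 (1 points).
  x = 8: rhs = 11, matching y values: none (0 points).
  x = 9: rhs = 2, matching y values: 6, 11 (2 points).
  x = 10: rhs = 13, matching y values: 8, 9 (2 points).
  x = 11: rhs = 16, matching y values: 4, 13 (2 points).
  x = 12: rhs = 0, matching y values: 0 (1 points).
  x = 13: rhs = 5, matching y values: none (0 points).
  x = 14: rhs = 3, matching y values: none (0 points).
  x = 15: rhs = 0, matching y values: 0 (1 points).
  x = 16: rhs = 2, matching y values: 6, 11 (2 points).
Total affine count: 19.
Full point count |E(F_17)| = 19 + 1 = 20.
Hasse bound: |20 − (17+1)| = |2| = 2 ≤ 2√17 ≈ 8.2462 ✓.


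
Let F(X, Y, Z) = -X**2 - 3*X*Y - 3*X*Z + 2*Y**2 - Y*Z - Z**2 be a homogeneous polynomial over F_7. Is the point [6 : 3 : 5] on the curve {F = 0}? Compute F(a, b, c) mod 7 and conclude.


F(6,3,5) ≡ 1 (mod 7); P is NOT on the curve.

Evaluate F(6, 3, 5) term-by-term (mod 7).
  -X**2 ↦ -1·36·1·1 = -36
  -3*X*Y ↦ -3·6·3·1 = -54
  -3*X*Z ↦ -3·6·1·5 = -90
  2*Y**2 ↦ 2·1·9·1 = 18
  -Y*Z ↦ -1·1·3·5 = -15
  -Z**2 ↦ -1·1·1·25 = -25
Sum: F(6, 3, 5) = (-36) + (-54) + (-90) + (18) + (-15) + (-25) = -202.
Reducing mod 7: -202 ≡ 1 (mod 7).
Since F(a, b, c) ≡ 1 ≠ 0 (mod 7), P does NOT lie on the curve.


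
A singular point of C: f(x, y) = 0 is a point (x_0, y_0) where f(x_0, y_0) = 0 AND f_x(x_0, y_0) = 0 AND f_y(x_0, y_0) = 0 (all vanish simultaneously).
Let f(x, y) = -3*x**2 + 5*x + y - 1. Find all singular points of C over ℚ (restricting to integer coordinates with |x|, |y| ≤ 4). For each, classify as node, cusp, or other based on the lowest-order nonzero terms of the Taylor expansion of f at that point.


No singular points in the scanned grid; C is smooth there.

Compute partial derivatives:
  f_x = 5 - 6*x.
  f_y = 1.
f_y = 1 is a nonzero constant, so f_y never vanishes: no point (x, y) can satisfy f = f_x = f_y = 0. In particular no (x, y) ∈ {−4, ..., 4}² is singular; the curve is smooth.


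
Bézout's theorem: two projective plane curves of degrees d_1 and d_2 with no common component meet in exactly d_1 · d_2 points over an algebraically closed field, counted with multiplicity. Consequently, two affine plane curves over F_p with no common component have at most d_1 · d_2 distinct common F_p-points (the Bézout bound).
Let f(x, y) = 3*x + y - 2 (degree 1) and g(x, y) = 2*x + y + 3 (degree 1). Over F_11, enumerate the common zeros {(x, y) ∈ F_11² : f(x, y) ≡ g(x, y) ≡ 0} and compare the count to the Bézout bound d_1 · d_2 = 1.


Common zeros: {(5, 9)}; count = 1; Bézout bound = 1.

deg(f) = 1, deg(g) = 1, so Bézout bound = 1.
Scan x ∈ F_11. For each x, list the y ∈ F_11 with f(x, y) ≡ 0 and those with g(x, y) ≡ 0 (mod 11); the common zeros in that column are the intersection.
  x = 0: f ≡ 0 at y ∈ {2}; g ≡ 0 at y ∈ {8}; common: ∅.
  x = 1: f ≡ 0 at y ∈ {10}; g ≡ 0 at y ∈ {6}; common: ∅.
  x = 2: f ≡ 0 at y ∈ {7}; g ≡ 0 at y ∈ {4}; common: ∅.
  x = 3: f ≡ 0 at y ∈ {4}; g ≡ 0 at y ∈ {2}; common: ∅.
  x = 4: f ≡ 0 at y ∈ {1}; g ≡ 0 at y ∈ {0}; common: ∅.
  x = 5: f ≡ 0 at y ∈ {9}; g ≡ 0 at y ∈ {9}; common: {9}.
  x = 6: f ≡ 0 at y ∈ {6}; g ≡ 0 at y ∈ {7}; common: ∅.
  x = 7: f ≡ 0 at y ∈ {3}; g ≡ 0 at y ∈ {5}; common: ∅.
  x = 8: f ≡ 0 at y ∈ {0}; g ≡ 0 at y ∈ {3}; common: ∅.
  x = 9: f ≡ 0 at y ∈ {8}; g ≡ 0 at y ∈ {1}; common: ∅.
  x = 10: f ≡ 0 at y ∈ {5}; g ≡ 0 at y ∈ {10}; common: ∅.
Collecting: common zeros = {(5, 9)}, so the count is 1.
Comparison with the Bézout bound: 1 ≤ 1 = deg(f)·deg(g), as expected for curves with no common component (the bound is attained).


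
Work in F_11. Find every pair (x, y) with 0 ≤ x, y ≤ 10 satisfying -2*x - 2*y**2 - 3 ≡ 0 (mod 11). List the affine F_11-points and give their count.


Affine F_11-points: {(0, 2), (0, 9), (1, 5), (1, 6), (3, 1), (3, 10), (4, 0), (6, 3), (6, 8), (10, 4), (10, 7)}; count = 11.

For each of the 121 pairs (x, y) ∈ F_11², evaluate f(x, y) mod 11. Record the zeros.
  x = 0: [0↦8, 1↦6, 2↦0, 3↦1, 4↦9, 5↦2, 6↦2, 7↦9, 8↦1, 9↦0, 10↦6]  zeros at y ∈ {2, 9}
  x = 1: [0↦6, 1↦4, 2↦9, 3↦10, 4↦7, 5↦0, 6↦0, 7↦7, 8↦10, 9↦9, 10↦4]  zeros at y ∈ {5, 6}
  x = 2: [0↦4, 1↦2, 2↦7, 3↦8, 4↦5, 5↦9, 6↦9, 7↦5, 8↦8, 9↦7, 10↦2]  zeros at y ∈ ∅
  x = 3: [0↦2, 1↦0, 2↦5, 3↦6, 4↦3, 5↦7, 6↦7, 7↦3, 8↦6, 9↦5, 10↦0]  zeros at y ∈ {1, 10}
  x = 4: [0↦0, 1↦9, 2↦3, 3↦4, 4↦1, 5↦5, 6↦5, 7↦1, 8↦4, 9↦3, 10↦9]  zeros at y ∈ {0}
  x = 5: [0↦9, 1↦7, 2↦1, 3↦2, 4↦10, 5↦3, 6↦3, 7↦10, 8↦2, 9↦1, 10↦7]  zeros at y ∈ ∅
  x = 6: [0↦7, 1↦5, 2↦10, 3↦0, 4↦8, 5↦1, 6↦1, 7↦8, 8↦0, 9↦10, 10↦5]  zeros at y ∈ {3, 8}
  x = 7: [0↦5, 1↦3, 2↦8, 3↦9, 4↦6, 5↦10, 6↦10, 7↦6, 8↦9, 9↦8, 10↦3]  zeros at y ∈ ∅
  x = 8: [0↦3, 1↦1, 2↦6, 3↦7, 4↦4, 5↦8, 6↦8, 7↦4, 8↦7, 9↦6, 10↦1]  zeros at y ∈ ∅
  x = 9: [0↦1, 1↦10, 2↦4, 3↦5, 4↦2, 5↦6, 6↦6, 7↦2, 8↦5, 9↦4, 10↦10]  zeros at y ∈ ∅
  x = 10: [0↦10, 1↦8, 2↦2, 3↦3, 4↦0, 5↦4, 6↦4, 7↦0, 8↦3, 9↦2, 10↦8]  zeros at y ∈ {4, 7}
Collecting zeros: affine points = {(0, 2), (0, 9), (1, 5), (1, 6), (3, 1), (3, 10), (4, 0), (6, 3), (6, 8), (10, 4), (10, 7)}.
Total count |C(F_11)_aff| = 11.


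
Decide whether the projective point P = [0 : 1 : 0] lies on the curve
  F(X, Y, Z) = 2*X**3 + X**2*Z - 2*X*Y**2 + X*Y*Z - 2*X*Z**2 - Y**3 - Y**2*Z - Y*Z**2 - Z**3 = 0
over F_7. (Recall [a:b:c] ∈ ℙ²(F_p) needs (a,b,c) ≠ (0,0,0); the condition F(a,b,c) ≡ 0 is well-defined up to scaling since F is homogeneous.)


F(0,1,0) ≡ 6 (mod 7); P is NOT on the curve.

Evaluate F(0, 1, 0) term-by-term (mod 7).
  2*X**3 ↦ 2·0·1·1 = 0
  X**2*Z ↦ 1·0·1·0 = 0
  -2*X*Y**2 ↦ -2·0·1·1 = 0
  X*Y*Z ↦ 1·0·1·0 = 0
  -2*X*Z**2 ↦ -2·0·1·0 = 0
  -Y**3 ↦ -1·1·1·1 = -1
  -Y**2*Z ↦ -1·1·1·0 = 0
  -Y*Z**2 ↦ -1·1·1·0 = 0
  -Z**3 ↦ -1·1·1·0 = 0
Sum: F(0, 1, 0) = (0) + (0) + (0) + (0) + (0) + (-1) + (0) + (0) + (0) = -1.
Reducing mod 7: -1 ≡ 6 (mod 7).
Since F(a, b, c) ≡ 6 ≠ 0 (mod 7), P does NOT lie on the curve.


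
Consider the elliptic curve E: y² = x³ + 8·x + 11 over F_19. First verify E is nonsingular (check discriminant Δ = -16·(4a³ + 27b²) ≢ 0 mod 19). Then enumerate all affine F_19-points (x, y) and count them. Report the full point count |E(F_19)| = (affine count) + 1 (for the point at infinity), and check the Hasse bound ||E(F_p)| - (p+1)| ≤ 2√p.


Affine points = {(0, 7), (0, 12), (1, 1), (1, 18), (2, 4), (2, 15), (3, 9), (3, 10), (5, 9), (5, 10), (6, 3), (6, 16), (7, 7), (7, 12), (8, 6), (8, 13), (11, 9), (11, 10), (12, 7), (12, 12), (14, 6), (14, 13), (16, 6), (16, 13), (17, 5), (17, 14)}; affine count = 26; |E(F_19)| = 27.

Discriminant check: Δ ∝ 4a³ + 27b² = 4·8³ + 27·11² = 4·512 + 27·121 ≡ 14 (mod 19). Nonzero ⇒ E is nonsingular.
For each x ∈ F_19, compute rhs = x³ + 8·x + 11 mod 19, then count y ∈ F_19 with y² ≡ rhs.
  x = 0: rhs = 11, matching y values: 7, 12 (2 points).
  x = 1: rhs = 1, matching y values: 1, 18 (2 points).
  x = 2: rhs = 16, matching y values: 4, 15 (2 points).
  x = 3: rhs = 5, matching y values: 9, 10 (2 points).
  x = 4: rhs = 12, matching y values: none (0 points).
  x = 5: rhs = 5, matching y values: 9, 10 (2 points).
  x = 6: rhs = 9, matching y values: 3, 16 (2 points).
  x = 7: rhs = 11, matching y values: 7, 12 (2 points).
  x = 8: rhs = 17, matching y values: 6, 13 (2 points).
  x = 9: rhs = 14, matching y values: none (0 points).
  x = 10: rhs = 8, matching y values: none (0 points).
  x = 11: rhs = 5, matching y values: 9, 10 (2 points).
  x = 12: rhs = 11, matching y values: 7, 12 (2 points).
  x = 13: rhs = 13, matching y values: none (0 points).
  x = 14: rhs = 17, matching y values: 6, 13 (2 points).
  x = 15: rhs = 10, matching y values: none (0 points).
  x = 16: rhs = 17, matching y values: 6, 13 (2 points).
  x = 17: rhs = 6, matching y values: 5, 14 (2 points).
  x = 18: rhs = 2, matching y values: none (0 points).
Total affine count: 26.
Full point count |E(F_19)| = 26 + 1 = 27.
Hasse bound: |27 − (19+1)| = |7| = 7 ≤ 2√19 ≈ 8.7178 ✓.


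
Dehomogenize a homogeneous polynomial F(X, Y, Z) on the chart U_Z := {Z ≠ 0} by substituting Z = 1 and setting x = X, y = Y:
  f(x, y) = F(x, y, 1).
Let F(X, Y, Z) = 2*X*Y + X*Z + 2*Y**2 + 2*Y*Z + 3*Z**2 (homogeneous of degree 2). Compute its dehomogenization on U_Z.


f(x, y) = 2*x*y + x + 2*y**2 + 2*y + 3

On U_Z we set Z = 1. Each monomial c·X^i·Y^j·Z^k in F becomes c·x^i·y^j·1^k = c·x^i·y^j.
Substituting Z = 1: F(X, Y, 1) = 2*x*y + x + 2*y**2 + 2*y + 3.
Note: deg(f) ≤ deg(F) = 2; strict inequality happens when F is divisible by Z (lost terms).


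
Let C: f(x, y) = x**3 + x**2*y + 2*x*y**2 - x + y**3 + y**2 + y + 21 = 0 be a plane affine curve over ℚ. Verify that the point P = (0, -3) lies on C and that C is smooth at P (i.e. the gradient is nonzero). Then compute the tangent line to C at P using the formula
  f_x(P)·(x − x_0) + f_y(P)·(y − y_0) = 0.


Tangent line at P: 17*x + 22*y + 66 = 0.

Step 1: f(0, -3) = 0, so P lies on C.
Step 2: partial derivatives
  f_x(x, y) = 3*x**2 + 2*x*y + 2*y**2 - 1, f_y(x, y) = x**2 + 4*x*y + 3*y**2 + 2*y + 1.
  f_x(P) = 17, f_y(P) = 22 (gradient nonzero, so P is smooth).
Step 3: tangent line at P: 17·(x − 0) + 22·(y − -3) = 0.
Expanding: 17*x + 22*y + 66 = 0.


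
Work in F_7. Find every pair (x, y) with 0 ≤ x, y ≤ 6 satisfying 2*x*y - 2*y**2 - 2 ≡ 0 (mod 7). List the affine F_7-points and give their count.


Affine F_7-points: {(1, 3), (1, 5), (2, 1), (5, 6), (6, 2), (6, 4)}; count = 6.

For each of the 49 pairs (x, y) ∈ F_7², evaluate f(x, y) mod 7. Record the zeros.
  x = 0: [0↦5, 1↦3, 2↦4, 3↦1, 4↦1, 5↦4, 6↦3]  zeros at y ∈ ∅
  x = 1: [0↦5, 1↦5, 2↦1, 3↦0, 4↦2, 5↦0, 6↦1]  zeros at y ∈ {3, 5}
  x = 2: [0↦5, 1↦0, 2↦5, 3↦6, 4↦3, 5↦3, 6↦6]  zeros at y ∈ {1}
  x = 3: [0↦5, 1↦2, 2↦2, 3↦5, 4↦4, 5↦6, 6↦4]  zeros at y ∈ ∅
  x = 4: [0↦5, 1↦4, 2↦6, 3↦4, 4↦5, 5↦2, 6↦2]  zeros at y ∈ ∅
  x = 5: [0↦5, 1↦6, 2↦3, 3↦3, 4↦6, 5↦5, 6↦0]  zeros at y ∈ {6}
  x = 6: [0↦5, 1↦1, 2↦0, 3↦2, 4↦0, 5↦1, 6↦5]  zeros at y ∈ {2, 4}
Collecting zeros: affine points = {(1, 3), (1, 5), (2, 1), (5, 6), (6, 2), (6, 4)}.
Total count |C(F_7)_aff| = 6.


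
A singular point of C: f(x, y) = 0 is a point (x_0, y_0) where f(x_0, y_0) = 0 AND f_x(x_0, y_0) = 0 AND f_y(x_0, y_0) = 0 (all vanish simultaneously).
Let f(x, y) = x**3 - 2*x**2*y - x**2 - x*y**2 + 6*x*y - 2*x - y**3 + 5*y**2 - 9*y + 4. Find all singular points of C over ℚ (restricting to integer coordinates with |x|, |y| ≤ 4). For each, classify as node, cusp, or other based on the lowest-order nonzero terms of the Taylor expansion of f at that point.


Singular points: {(1, 1)}; classification: cusp.

Compute partial derivatives:
  f_x = 3*x**2 - 4*x*y - 2*x - y**2 + 6*y - 2.
  f_y = -2*x**2 - 2*x*y + 6*x - 3*y**2 + 10*y - 9.
Scan x_0 ∈ {−4, ..., 4}. For each x_0, f_y(x_0, y) is a polynomial in y; find its integer roots y ∈ {−4, ..., 4}, then test f_x and f at those candidates.
  x = -4: f_y(-4, y) = -3*y**2 + 18*y - 65; no integer root y with |y| ≤ 4.
  x = -3: f_y(-3, y) = -3*y**2 + 16*y - 45; no integer root y with |y| ≤ 4.
  x = -2: f_y(-2, y) = -3*y**2 + 14*y - 29; no integer root y with |y| ≤ 4.
  x = -1: f_y(-1, y) = -3*y**2 + 12*y - 17; no integer root y with |y| ≤ 4.
  x = 0: f_y(0, y) = -3*y**2 + 10*y - 9; no integer root y with |y| ≤ 4.
  x = 1: f_y(1, y) = -3*y**2 + 8*y - 5; vanishes at y ∈ {1}. (1, 1): f_x = 0, f = 0 — SINGULAR.
  x = 2: f_y(2, y) = -3*y**2 + 6*y - 5; no integer root y with |y| ≤ 4.
  x = 3: f_y(3, y) = -3*y**2 + 4*y - 9; no integer root y with |y| ≤ 4.
  x = 4: f_y(4, y) = -3*y**2 + 2*y - 17; no integer root y with |y| ≤ 4.
Only singular point on the grid: (1, 1).
Classify: substitute x = 1 + u, y = 1 + v and expand: f = u**3 - 2*u**2*v - u*v**2 - v**3 + v**2.
No constant or linear terms (consistent with a singular point). Quadratic part: v**2. Cubic part: u**3 - 2*u**2*v - u*v**2 - v**3.
The quadratic part v**2 is a perfect square, so there is a single (double) tangent line v = 0, i.e. y = 1. Restricting the cubic part to that line (v = 0) leaves u**3 ≠ 0, so f is not divisible by v and the branch is v² ≈ -u**3 to lowest order — this is a cusp.
Classification: cusp.
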